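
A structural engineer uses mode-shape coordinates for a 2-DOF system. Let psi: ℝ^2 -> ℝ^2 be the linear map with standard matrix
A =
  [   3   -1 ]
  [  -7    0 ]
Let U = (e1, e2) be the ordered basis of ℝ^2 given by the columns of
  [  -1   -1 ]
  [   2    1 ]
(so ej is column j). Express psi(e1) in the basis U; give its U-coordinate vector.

Compute psi(e1) = A e1 = (-5, 7) in standard coordinates.
Then write this in U-coordinates: solve for y in y_1 e1 + y_2 e2 = (-5, 7).
This gives y = (2, 3), which is column 1 of [psi]_U.

(2, 3)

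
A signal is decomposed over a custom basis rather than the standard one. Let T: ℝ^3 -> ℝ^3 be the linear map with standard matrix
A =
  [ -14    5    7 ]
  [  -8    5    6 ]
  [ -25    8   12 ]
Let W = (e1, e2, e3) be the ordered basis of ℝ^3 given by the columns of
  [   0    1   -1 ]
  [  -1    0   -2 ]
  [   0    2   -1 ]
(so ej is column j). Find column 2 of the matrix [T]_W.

Compute T(e2) = A e2 = <0, 4, -1> in standard coordinates.
Then write this in W-coordinates: solve for y in y_1 e1 + ... + y_3 e3 = <0, 4, -1>.
This gives y = <-2, -1, -1>, which is column 2 of [T]_W.

<-2, -1, -1>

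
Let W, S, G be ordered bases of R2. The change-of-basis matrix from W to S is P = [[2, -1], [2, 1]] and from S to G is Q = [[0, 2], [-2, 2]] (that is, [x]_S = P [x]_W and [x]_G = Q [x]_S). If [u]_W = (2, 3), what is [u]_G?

Apply P to get S-coordinates (1, 7), then Q to get G-coordinates.
The result is [u]_G = (14, 12).

(14, 12)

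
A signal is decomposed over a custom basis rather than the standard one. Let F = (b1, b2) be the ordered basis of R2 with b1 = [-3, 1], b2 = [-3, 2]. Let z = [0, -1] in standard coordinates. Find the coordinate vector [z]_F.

[1, -1]

We seek scalars with c_1 b1 + c_2 b2 = z; equivalently solve M c = z where the columns of M are b1, b2.
System: -3c_1 - 3c_2 = 0, c_1 + 2c_2 = -1; solving gives c_1 = 1, c_2 = -1.
Check: b1 - b2 = [0, -1].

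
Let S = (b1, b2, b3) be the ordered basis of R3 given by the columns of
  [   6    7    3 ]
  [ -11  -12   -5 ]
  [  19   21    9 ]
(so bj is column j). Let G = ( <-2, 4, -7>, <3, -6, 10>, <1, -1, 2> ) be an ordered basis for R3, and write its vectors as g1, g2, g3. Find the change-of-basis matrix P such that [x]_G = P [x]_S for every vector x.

[[-1, -1, -1], [1, 1, 0], [1, 2, 1]]

Column j of P is [bj]_G, since P maps S-coordinates to G-coordinates.
Expressing b1 in G: b1 = -g1 + g2 + g3, so column 1 of P is <-1, 1, 1>.
Doing the same for each bj gives P = [[-1, -1, -1], [1, 1, 0], [1, 2, 1]].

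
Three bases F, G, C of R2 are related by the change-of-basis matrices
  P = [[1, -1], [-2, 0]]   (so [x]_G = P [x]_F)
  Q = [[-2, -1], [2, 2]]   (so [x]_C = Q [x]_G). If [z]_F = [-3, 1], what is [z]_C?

First [z]_G = P [z]_F = [-4, 6].
Then [z]_C = Q [z]_G = [2, 4].

[2, 4]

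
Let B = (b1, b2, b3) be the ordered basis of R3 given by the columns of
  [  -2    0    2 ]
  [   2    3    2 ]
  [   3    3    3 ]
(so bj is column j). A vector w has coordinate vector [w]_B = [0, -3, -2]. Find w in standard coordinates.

By definition w = 0·b1 - 3b2 - 2b3.
Summing componentwise gives [-4, -13, -15].

[-4, -13, -15]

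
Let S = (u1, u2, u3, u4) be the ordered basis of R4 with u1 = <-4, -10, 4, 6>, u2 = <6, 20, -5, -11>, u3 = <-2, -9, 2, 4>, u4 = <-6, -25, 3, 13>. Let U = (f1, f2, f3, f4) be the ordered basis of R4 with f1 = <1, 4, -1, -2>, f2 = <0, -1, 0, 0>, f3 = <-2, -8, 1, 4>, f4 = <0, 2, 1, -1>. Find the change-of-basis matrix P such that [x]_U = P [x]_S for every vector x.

Take x = uj: its S-coordinates are the j-th standard unit vector, so P e_j — column j of P — equals [uj]_U.
u1 = 0·f1 - 2f2 + 2f3 + 2f4, giving column 1 = <0, -2, 2, 2>; repeating for each j gives P = [[0, 2, -2, -2], [-2, 2, 1, -1], [2, -2, 0, 2], [2, -1, 0, -1]].

[[0, 2, -2, -2], [-2, 2, 1, -1], [2, -2, 0, 2], [2, -1, 0, -1]]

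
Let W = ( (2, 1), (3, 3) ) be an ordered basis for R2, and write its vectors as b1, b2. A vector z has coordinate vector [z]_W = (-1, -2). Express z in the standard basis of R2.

(-8, -7)

z = M [z]_W, where M has columns b1, b2.
Carrying out the matrix-vector product, z = (-8, -7).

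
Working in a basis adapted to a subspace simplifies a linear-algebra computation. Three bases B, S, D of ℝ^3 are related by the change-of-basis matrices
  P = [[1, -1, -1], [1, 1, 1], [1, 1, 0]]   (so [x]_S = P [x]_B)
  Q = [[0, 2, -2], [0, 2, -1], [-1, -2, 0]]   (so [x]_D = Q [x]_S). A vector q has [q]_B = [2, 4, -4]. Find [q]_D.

[-8, -2, -6]

First [q]_S = P [q]_B = [2, 2, 6].
Then [q]_D = Q [q]_S = [-8, -2, -6].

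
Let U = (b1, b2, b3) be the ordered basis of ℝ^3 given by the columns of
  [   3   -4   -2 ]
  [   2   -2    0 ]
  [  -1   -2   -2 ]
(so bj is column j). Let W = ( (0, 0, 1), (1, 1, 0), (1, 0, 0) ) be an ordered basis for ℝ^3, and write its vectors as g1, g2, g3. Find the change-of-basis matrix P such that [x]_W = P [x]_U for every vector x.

Let M have columns bj and N have columns gj. Then for every x, N [x]_W = x = M [x]_U, so P = N^(-1) M.
Since det N = -1, N^(-1) has integer entries; multiplying gives P = [[-1, -2, -2], [2, -2, 0], [1, -2, -2]].

[[-1, -2, -2], [2, -2, 0], [1, -2, -2]]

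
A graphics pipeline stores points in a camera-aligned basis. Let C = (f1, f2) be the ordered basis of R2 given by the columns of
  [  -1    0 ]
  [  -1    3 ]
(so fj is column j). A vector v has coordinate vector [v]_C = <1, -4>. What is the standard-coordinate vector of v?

The coordinates say v = f1 - 4f2; adding the scaled basis vectors gives <-1, -13>.

<-1, -13>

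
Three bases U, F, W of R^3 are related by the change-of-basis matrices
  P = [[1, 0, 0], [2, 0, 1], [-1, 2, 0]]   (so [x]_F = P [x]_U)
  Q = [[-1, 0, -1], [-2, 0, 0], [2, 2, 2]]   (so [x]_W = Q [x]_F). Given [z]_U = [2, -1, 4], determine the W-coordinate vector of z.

[2, -4, 12]

First [z]_F = P [z]_U = [2, 8, -4].
Then [z]_W = Q [z]_F = [2, -4, 12].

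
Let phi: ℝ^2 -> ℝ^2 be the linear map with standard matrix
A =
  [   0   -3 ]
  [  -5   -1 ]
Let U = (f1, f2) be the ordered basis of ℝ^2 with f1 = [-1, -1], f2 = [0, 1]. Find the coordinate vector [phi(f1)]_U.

Compute phi(f1) = A f1 = [3, 6] in standard coordinates.
Then write this in U-coordinates: solve for y in y_1 f1 + y_2 f2 = [3, 6].
This gives y = [-3, 3], which is column 1 of [phi]_U.

[-3, 3]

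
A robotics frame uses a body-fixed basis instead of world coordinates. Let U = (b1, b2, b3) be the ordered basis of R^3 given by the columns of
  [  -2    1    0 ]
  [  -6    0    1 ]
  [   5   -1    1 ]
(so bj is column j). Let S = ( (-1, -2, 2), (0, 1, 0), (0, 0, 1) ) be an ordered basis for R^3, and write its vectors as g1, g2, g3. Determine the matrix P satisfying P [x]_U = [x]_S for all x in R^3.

Column j of P is [bj]_S, since P maps U-coordinates to S-coordinates.
Expressing b1 in S: b1 = 2g1 - 2g2 + g3, so column 1 of P is (2, -2, 1).
Doing the same for each bj gives P = [[2, -1, 0], [-2, -2, 1], [1, 1, 1]].

[[2, -1, 0], [-2, -2, 1], [1, 1, 1]]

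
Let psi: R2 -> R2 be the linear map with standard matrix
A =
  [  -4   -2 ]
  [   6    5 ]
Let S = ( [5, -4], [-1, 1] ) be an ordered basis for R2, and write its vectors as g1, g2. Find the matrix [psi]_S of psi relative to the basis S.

With P the matrix whose columns are g1, g2, [psi]_S = P^(-1) A P.
Column by column: psi(g1) = A g1 = [-12, 10]; its S-coordinates [-2, 2] give column 1.
Continuing for each basis vector yields [psi]_S = [[-2, 1], [2, 3]].

[[-2, 1], [2, 3]]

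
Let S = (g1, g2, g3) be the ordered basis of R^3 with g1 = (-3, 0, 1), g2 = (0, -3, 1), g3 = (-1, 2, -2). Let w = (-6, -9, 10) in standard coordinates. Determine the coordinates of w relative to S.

We seek scalars with c_1 g1 + ... + c_3 g3 = w; equivalently solve M c = w where the columns of M are g1, ..., g3.
Gaussian elimination on [M | w] yields c = (3, 1, -3).
Check: 3g1 + g2 - 3g3 = (-6, -9, 10).

(3, 1, -3)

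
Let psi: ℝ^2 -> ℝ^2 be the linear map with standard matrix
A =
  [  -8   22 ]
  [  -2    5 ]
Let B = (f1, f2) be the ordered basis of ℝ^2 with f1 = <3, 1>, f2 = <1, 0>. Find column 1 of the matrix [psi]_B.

Column 1 of [psi]_B is the B-coordinate vector of psi(f1).
In standard coordinates psi(f1) = A f1 = <-2, -1>.
Converting to B: <-2, -1> = -f1 + f2, so the coordinate vector is <-1, 1>.

<-1, 1>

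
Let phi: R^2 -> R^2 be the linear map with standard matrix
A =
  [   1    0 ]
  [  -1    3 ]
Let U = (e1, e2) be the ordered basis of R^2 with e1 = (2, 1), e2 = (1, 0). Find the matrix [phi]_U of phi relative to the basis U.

Let P have columns e1, e2. Then [phi]_U = P^(-1) A P.
Here det P = -1, so P^(-1) is integer; computing A P first and then P^(-1)(A P) gives [[1, -1], [0, 3]].

[[1, -1], [0, 3]]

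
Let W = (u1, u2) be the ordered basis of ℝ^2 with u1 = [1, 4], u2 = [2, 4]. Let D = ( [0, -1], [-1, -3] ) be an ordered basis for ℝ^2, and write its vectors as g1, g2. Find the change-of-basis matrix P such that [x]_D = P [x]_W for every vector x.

Let M have columns uj and N have columns gj. Then for every x, N [x]_D = x = M [x]_W, so P = N^(-1) M.
Since det N = -1, N^(-1) has integer entries; multiplying gives P = [[-1, 2], [-1, -2]].

[[-1, 2], [-1, -2]]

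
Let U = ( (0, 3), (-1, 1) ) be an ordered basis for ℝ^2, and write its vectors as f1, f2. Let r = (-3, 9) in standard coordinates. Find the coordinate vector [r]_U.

Write r = c_1 f1 + c_2 f2 and solve for the c_i.
System: 0c_1 - c_2 = -3, 3c_1 + c_2 = 9; solving gives c_1 = 2, c_2 = 3.
Check: 2f1 + 3f2 = (-3, 9).

(2, 3)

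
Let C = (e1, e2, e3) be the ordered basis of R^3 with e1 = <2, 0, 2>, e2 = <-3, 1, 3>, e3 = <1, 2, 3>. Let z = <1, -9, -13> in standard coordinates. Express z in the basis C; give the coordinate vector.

<1, -1, -4>

We seek scalars with c_1 e1 + ... + c_3 e3 = z; equivalently solve M c = z where the columns of M are e1, ..., e3.
Gaussian elimination on [M | z] yields c = (1, -1, -4).
Check: e1 - e2 - 4e3 = <1, -9, -13>.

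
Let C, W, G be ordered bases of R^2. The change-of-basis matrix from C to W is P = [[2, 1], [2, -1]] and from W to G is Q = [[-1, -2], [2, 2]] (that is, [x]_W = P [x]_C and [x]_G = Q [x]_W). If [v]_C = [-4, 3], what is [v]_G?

[27, -32]

Composing the changes, [v]_G = Q P [v]_C.
Q P = [[-6, 1], [8, 0]]; applying this to [-4, 3] gives [27, -32].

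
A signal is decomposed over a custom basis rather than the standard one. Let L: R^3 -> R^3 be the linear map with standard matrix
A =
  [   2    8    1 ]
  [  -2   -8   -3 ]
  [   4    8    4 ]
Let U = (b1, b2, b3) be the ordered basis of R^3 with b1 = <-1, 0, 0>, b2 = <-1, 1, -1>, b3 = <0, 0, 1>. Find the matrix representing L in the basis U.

With P the matrix whose columns are b1, ..., b3, [L]_U = P^(-1) A P.
Column by column: L(b1) = A b1 = <-2, 2, -4>; its U-coordinates <0, 2, -2> give column 1.
Continuing for each basis vector yields [L]_U = [[0, -2, 2], [2, -3, -3], [-2, -3, 1]].

[[0, -2, 2], [2, -3, -3], [-2, -3, 1]]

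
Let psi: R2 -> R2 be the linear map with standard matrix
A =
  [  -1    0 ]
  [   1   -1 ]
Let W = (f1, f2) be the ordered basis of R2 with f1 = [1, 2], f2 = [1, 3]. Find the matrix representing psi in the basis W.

The j-th column of [psi]_W is [psi(fj)]_W.
psi(f1) = A f1 = [-1, -1] = -2f1 + f2, so column 1 is [-2, 1].
Repeating for f2 and assembling the columns gives [[-2, -1], [1, 0]].

[[-2, -1], [1, 0]]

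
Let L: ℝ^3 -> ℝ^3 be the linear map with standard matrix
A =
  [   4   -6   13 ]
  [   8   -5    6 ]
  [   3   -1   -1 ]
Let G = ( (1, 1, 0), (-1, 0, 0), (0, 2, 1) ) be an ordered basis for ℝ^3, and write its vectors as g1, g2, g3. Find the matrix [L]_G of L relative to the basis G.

[[-1, -2, 2], [1, 2, 1], [2, -3, -3]]

The j-th column of [L]_G is [L(gj)]_G.
L(g1) = A g1 = (-2, 3, 2) = -g1 + g2 + 2g3, so column 1 is (-1, 1, 2).
Repeating for g2, g3 and assembling the columns gives [[-1, -2, 2], [1, 2, 1], [2, -3, -3]].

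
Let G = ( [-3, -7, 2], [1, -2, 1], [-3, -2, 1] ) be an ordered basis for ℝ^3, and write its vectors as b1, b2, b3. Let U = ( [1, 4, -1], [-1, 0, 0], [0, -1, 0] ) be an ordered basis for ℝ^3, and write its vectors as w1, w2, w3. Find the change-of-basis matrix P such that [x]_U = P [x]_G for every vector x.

[[-2, -1, -1], [1, -2, 2], [-1, -2, -2]]

Column j of P is [bj]_U, since P maps G-coordinates to U-coordinates.
Expressing b1 in U: b1 = -2w1 + w2 - w3, so column 1 of P is [-2, 1, -1].
Doing the same for each bj gives P = [[-2, -1, -1], [1, -2, 2], [-1, -2, -2]].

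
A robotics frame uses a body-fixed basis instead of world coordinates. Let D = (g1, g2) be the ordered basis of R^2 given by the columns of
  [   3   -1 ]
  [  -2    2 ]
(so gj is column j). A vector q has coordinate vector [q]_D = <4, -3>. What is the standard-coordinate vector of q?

<15, -14>

The coordinates say q = 4g1 - 3g2; adding the scaled basis vectors gives <15, -14>.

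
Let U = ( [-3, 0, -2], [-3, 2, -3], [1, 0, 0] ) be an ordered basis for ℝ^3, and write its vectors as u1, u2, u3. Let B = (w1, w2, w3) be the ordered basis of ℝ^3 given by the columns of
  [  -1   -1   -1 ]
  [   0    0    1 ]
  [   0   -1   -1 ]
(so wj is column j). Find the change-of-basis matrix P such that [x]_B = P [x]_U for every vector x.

Let M have columns uj and N have columns wj. Then for every x, N [x]_B = x = M [x]_U, so P = N^(-1) M.
Since det N = -1, N^(-1) has integer entries; multiplying gives P = [[1, 0, -1], [2, 1, 0], [0, 2, 0]].

[[1, 0, -1], [2, 1, 0], [0, 2, 0]]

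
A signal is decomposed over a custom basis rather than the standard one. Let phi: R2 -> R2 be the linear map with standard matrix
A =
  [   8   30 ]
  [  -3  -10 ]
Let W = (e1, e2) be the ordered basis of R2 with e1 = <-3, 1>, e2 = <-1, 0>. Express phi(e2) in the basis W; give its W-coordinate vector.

<3, -1>

Column 2 of [phi]_W is the W-coordinate vector of phi(e2).
In standard coordinates phi(e2) = A e2 = <-8, 3>.
Converting to W: <-8, 3> = 3e1 - e2, so the coordinate vector is <3, -1>.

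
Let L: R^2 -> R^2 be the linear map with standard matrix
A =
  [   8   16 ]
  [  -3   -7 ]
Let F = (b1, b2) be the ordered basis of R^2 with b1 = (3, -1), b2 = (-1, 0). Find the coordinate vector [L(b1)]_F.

Compute L(b1) = A b1 = (8, -2) in standard coordinates.
Then write this in F-coordinates: solve for y in y_1 b1 + y_2 b2 = (8, -2).
This gives y = (2, -2), which is column 1 of [L]_F.

(2, -2)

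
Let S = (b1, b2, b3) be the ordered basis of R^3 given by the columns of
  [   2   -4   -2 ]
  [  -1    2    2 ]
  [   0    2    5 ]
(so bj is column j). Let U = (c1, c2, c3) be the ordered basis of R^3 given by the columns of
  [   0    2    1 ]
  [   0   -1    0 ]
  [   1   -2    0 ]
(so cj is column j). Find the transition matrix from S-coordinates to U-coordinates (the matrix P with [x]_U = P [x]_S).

Let M have columns bj and N have columns cj. Then for every x, N [x]_U = x = M [x]_S, so P = N^(-1) M.
Since det N = 1, N^(-1) has integer entries; multiplying gives P = [[2, -2, 1], [1, -2, -2], [0, 0, 2]].

[[2, -2, 1], [1, -2, -2], [0, 0, 2]]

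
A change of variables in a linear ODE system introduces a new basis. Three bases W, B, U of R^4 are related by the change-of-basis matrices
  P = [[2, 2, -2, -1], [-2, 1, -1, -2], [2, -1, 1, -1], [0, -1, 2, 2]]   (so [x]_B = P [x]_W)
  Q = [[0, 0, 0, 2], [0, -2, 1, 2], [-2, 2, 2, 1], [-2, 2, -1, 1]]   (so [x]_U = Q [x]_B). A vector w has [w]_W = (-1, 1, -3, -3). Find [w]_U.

(-26, -53, -13, -4)

First [w]_B = P [w]_W = (9, 12, -3, -13).
Then [w]_U = Q [w]_B = (-26, -53, -13, -4).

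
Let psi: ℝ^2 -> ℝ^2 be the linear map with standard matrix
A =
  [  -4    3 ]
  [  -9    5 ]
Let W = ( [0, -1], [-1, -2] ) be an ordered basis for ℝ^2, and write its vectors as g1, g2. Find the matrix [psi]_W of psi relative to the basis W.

[[-1, -3], [3, 2]]

Let P have columns g1, g2. Then [psi]_W = P^(-1) A P.
Here det P = -1, so P^(-1) is integer; computing A P first and then P^(-1)(A P) gives [[-1, -3], [3, 2]].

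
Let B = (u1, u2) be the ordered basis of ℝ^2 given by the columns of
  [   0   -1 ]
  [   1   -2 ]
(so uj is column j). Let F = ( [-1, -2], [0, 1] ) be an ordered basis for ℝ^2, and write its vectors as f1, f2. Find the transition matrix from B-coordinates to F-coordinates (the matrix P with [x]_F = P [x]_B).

Take x = uj: its B-coordinates are the j-th standard unit vector, so P e_j — column j of P — equals [uj]_F.
u1 = 0·f1 + f2, giving column 1 = [0, 1]; repeating for each j gives P = [[0, 1], [1, 0]].

[[0, 1], [1, 0]]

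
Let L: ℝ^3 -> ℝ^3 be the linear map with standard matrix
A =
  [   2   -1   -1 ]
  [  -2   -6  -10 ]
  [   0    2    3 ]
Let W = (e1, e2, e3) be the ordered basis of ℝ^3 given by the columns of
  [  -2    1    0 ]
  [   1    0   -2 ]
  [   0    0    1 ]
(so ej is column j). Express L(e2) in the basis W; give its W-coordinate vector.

(-2, -2, 0)

Compute L(e2) = A e2 = (2, -2, 0) in standard coordinates.
Then write this in W-coordinates: solve for y in y_1 e1 + ... + y_3 e3 = (2, -2, 0).
This gives y = (-2, -2, 0), which is column 2 of [L]_W.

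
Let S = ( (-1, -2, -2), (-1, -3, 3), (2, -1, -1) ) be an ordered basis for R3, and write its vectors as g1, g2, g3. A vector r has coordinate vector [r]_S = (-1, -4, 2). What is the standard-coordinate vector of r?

The coordinates say r = -g1 - 4g2 + 2g3; adding the scaled basis vectors gives (9, 12, -12).

(9, 12, -12)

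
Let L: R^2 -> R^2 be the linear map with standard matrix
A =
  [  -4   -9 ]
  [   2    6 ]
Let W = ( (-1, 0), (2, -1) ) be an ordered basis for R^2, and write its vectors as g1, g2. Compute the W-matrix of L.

Let P have columns g1, g2. Then [L]_W = P^(-1) A P.
Here det P = 1, so P^(-1) is integer; computing A P first and then P^(-1)(A P) gives [[0, 3], [2, 2]].

[[0, 3], [2, 2]]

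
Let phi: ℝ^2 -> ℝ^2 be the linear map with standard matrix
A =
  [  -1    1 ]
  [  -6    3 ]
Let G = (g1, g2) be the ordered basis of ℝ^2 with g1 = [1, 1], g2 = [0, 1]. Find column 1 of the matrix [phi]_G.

Column 1 of [phi]_G is the G-coordinate vector of phi(g1).
In standard coordinates phi(g1) = A g1 = [0, -3].
Converting to G: [0, -3] = 0·g1 - 3g2, so the coordinate vector is [0, -3].

[0, -3]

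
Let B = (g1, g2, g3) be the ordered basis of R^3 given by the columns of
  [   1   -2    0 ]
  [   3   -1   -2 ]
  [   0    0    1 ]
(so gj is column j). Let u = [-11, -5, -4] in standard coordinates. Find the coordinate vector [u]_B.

We seek scalars with c_1 g1 + ... + c_3 g3 = u; equivalently solve M c = u where the columns of M are g1, ..., g3.
Row-reducing the augmented matrix [M | u] gives c = (-3, 4, -4).
Check: -3g1 + 4g2 - 4g3 = [-11, -5, -4].

[-3, 4, -4]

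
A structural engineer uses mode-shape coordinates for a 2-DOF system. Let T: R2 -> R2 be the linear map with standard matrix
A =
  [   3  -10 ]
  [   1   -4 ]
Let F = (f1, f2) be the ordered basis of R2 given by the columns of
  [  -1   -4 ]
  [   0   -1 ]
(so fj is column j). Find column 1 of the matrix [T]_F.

(-1, 1)

Column 1 of [T]_F is the F-coordinate vector of T(f1).
In standard coordinates T(f1) = A f1 = (-3, -1).
Converting to F: (-3, -1) = -f1 + f2, so the coordinate vector is (-1, 1).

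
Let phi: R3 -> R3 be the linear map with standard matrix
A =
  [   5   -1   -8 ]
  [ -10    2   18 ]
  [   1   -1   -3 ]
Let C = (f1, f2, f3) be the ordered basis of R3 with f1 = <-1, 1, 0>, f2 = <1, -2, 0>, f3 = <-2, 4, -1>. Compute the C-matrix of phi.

The j-th column of [phi]_C is [phi(fj)]_C.
phi(f1) = A f1 = <-6, 12, -2> = 0·f1 - 2f2 + 2f3, so column 1 is <0, -2, 2>.
Repeating for f2, f3 and assembling the columns gives [[0, 0, 2], [-2, 1, 2], [2, -3, 3]].

[[0, 0, 2], [-2, 1, 2], [2, -3, 3]]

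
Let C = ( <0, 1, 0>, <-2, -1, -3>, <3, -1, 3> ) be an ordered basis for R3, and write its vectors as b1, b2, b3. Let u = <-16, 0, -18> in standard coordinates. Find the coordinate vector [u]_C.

Write u = c_1 b1 + ... + c_3 b3 and solve for the c_i.
Gaussian elimination on [M | u] yields c = (-2, 2, -4).
Check: -2b1 + 2b2 - 4b3 = <-16, 0, -18>.

<-2, 2, -4>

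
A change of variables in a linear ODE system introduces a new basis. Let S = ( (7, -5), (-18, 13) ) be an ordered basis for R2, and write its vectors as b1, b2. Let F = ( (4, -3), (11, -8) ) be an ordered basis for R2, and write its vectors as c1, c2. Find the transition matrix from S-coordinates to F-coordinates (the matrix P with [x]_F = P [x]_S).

[[-1, 1], [1, -2]]

Column j of P is [bj]_F, since P maps S-coordinates to F-coordinates.
Expressing b1 in F: b1 = -c1 + c2, so column 1 of P is (-1, 1).
Doing the same for each bj gives P = [[-1, 1], [1, -2]].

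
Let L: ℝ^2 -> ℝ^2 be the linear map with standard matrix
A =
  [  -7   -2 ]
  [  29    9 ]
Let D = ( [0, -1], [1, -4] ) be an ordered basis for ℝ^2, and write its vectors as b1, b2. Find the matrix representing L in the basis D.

[[1, 3], [2, 1]]

Let P have columns b1, b2. Then [L]_D = P^(-1) A P.
Here det P = 1, so P^(-1) is integer; computing A P first and then P^(-1)(A P) gives [[1, 3], [2, 1]].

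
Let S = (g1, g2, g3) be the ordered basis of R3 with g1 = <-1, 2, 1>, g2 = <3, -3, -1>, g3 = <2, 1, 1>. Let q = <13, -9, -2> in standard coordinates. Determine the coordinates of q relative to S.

<1, 4, 1>

We seek scalars with c_1 g1 + ... + c_3 g3 = q; equivalently solve M c = q where the columns of M are g1, ..., g3.
Gaussian elimination on [M | q] yields c = (1, 4, 1).
Check: g1 + 4g2 + g3 = <13, -9, -2>.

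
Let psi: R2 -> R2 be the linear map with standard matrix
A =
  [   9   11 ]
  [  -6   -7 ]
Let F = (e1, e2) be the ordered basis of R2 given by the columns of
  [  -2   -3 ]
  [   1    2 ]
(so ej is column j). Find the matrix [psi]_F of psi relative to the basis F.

[[-1, -2], [3, 3]]

The j-th column of [psi]_F is [psi(ej)]_F.
psi(e1) = A e1 = (-7, 5) = -e1 + 3e2, so column 1 is (-1, 3).
Repeating for e2 and assembling the columns gives [[-1, -2], [3, 3]].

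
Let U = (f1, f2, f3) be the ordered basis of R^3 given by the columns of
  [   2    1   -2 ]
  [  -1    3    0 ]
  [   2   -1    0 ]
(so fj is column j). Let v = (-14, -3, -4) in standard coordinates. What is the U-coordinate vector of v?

Write v = c_1 f1 + ... + c_3 f3 and solve for the c_i.
Gaussian elimination on [M | v] yields c = (-3, -2, 3).
Check: -3f1 - 2f2 + 3f3 = (-14, -3, -4).

(-3, -2, 3)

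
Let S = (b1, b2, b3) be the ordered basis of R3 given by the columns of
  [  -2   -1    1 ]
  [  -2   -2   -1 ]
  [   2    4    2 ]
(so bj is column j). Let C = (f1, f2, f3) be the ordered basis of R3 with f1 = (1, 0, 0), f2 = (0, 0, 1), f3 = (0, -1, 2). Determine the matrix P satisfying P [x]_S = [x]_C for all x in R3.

Let M have columns bj and N have columns fj. Then for every x, N [x]_C = x = M [x]_S, so P = N^(-1) M.
Since det N = 1, N^(-1) has integer entries; multiplying gives P = [[-2, -1, 1], [-2, 0, 0], [2, 2, 1]].

[[-2, -1, 1], [-2, 0, 0], [2, 2, 1]]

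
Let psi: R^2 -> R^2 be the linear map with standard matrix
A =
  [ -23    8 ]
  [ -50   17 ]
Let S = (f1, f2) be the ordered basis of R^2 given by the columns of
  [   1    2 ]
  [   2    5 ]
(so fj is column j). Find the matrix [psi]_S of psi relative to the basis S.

Let P have columns f1, f2. Then [psi]_S = P^(-1) A P.
Here det P = 1, so P^(-1) is integer; computing A P first and then P^(-1)(A P) gives [[-3, 0], [-2, -3]].

[[-3, 0], [-2, -3]]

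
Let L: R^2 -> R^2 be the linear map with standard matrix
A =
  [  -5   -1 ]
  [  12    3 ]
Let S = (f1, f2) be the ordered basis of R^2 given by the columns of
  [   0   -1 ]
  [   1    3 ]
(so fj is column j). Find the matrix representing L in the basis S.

[[0, 3], [1, -2]]

With P the matrix whose columns are f1, f2, [L]_S = P^(-1) A P.
Column by column: L(f1) = A f1 = <-1, 3>; its S-coordinates <0, 1> give column 1.
Continuing for each basis vector yields [L]_S = [[0, 3], [1, -2]].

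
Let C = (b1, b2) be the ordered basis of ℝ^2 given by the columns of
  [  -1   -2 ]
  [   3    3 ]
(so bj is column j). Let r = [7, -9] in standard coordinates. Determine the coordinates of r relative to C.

We seek scalars with c_1 b1 + c_2 b2 = r; equivalently solve M c = r where the columns of M are b1, b2.
System: -c_1 - 2c_2 = 7, 3c_1 + 3c_2 = -9; solving gives c_1 = 1, c_2 = -4.
Check: b1 - 4b2 = [7, -9].

[1, -4]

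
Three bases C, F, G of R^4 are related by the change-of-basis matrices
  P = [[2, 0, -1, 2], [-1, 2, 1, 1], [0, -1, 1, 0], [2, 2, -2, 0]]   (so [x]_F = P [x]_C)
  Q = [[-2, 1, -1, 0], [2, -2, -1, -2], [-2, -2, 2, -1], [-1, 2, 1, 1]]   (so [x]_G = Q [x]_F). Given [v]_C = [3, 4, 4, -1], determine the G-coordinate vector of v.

Apply P to get F-coordinates [0, 8, 0, 6], then Q to get G-coordinates.
The result is [v]_G = [8, -28, -22, 22].

[8, -28, -22, 22]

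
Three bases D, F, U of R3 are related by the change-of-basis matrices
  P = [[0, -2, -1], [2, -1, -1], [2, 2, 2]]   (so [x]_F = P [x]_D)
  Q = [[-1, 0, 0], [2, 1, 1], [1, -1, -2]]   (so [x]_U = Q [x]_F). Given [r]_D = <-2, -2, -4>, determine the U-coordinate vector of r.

<-8, 2, 38>

First [r]_F = P [r]_D = <8, 2, -16>.
Then [r]_U = Q [r]_F = <-8, 2, 38>.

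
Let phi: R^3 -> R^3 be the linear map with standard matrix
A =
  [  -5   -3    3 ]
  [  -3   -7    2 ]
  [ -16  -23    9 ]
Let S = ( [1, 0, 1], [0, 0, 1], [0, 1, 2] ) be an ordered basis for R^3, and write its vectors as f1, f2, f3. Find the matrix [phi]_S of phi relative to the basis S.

[[-2, 3, 3], [-3, 2, -2], [-1, 2, -3]]

Let P have columns f1, ..., f3. Then [phi]_S = P^(-1) A P.
Here det P = -1, so P^(-1) is integer; computing A P first and then P^(-1)(A P) gives [[-2, 3, 3], [-3, 2, -2], [-1, 2, -3]].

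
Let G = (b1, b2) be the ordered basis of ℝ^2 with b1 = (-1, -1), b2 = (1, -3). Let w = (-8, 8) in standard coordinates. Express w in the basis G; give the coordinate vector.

Write w = c_1 b1 + c_2 b2 and solve for the c_i.
System: -c_1 + c_2 = -8, -c_1 - 3c_2 = 8; solving gives c_1 = 4, c_2 = -4.
Check: 4b1 - 4b2 = (-8, 8).

(4, -4)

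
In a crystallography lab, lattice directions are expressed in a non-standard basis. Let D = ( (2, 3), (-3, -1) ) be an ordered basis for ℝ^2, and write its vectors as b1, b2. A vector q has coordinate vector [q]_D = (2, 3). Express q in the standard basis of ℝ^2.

The coordinates say q = 2b1 + 3b2; adding the scaled basis vectors gives (-5, 3).

(-5, 3)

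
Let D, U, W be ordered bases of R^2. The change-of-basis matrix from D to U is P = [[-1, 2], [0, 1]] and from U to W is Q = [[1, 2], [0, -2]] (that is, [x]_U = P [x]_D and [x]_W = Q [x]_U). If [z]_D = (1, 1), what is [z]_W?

(3, -2)

Apply P to get U-coordinates (1, 1), then Q to get W-coordinates.
The result is [z]_W = (3, -2).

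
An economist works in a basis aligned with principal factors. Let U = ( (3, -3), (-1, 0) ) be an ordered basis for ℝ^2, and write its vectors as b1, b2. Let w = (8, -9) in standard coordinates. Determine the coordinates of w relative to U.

(3, 1)

[w]_U is the unique c with M c = w, where M has columns b1, b2.
System: 3c_1 - c_2 = 8, -3c_1 + 0c_2 = -9; solving gives c_1 = 3, c_2 = 1.
Check: 3b1 + b2 = (8, -9).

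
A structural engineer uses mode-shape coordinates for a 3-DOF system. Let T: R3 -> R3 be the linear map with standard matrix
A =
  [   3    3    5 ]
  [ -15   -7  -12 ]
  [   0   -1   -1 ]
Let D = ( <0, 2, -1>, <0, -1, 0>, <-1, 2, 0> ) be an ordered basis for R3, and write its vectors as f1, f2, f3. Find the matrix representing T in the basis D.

[[1, -1, 2], [2, -3, -3], [-1, 3, -3]]

Let P have columns f1, ..., f3. Then [T]_D = P^(-1) A P.
Here det P = 1, so P^(-1) is integer; computing A P first and then P^(-1)(A P) gives [[1, -1, 2], [2, -3, -3], [-1, 3, -3]].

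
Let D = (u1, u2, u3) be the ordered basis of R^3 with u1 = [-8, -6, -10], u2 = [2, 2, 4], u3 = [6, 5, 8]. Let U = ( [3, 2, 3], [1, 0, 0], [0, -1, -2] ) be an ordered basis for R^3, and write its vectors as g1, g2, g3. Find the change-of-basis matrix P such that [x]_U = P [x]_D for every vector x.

[[-2, 0, 2], [-2, 2, 0], [2, -2, -1]]

Take x = uj: its D-coordinates are the j-th standard unit vector, so P e_j — column j of P — equals [uj]_U.
u1 = -2g1 - 2g2 + 2g3, giving column 1 = [-2, -2, 2]; repeating for each j gives P = [[-2, 0, 2], [-2, 2, 0], [2, -2, -1]].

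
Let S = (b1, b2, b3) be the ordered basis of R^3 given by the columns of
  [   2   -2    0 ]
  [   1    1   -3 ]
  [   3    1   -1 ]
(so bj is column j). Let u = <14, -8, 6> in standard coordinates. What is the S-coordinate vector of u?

Write u = c_1 b1 + ... + c_3 b3 and solve for the c_i.
Solving this 3x3 system gives c = (4, -3, 3).
Check: 4b1 - 3b2 + 3b3 = <14, -8, 6>.

<4, -3, 3>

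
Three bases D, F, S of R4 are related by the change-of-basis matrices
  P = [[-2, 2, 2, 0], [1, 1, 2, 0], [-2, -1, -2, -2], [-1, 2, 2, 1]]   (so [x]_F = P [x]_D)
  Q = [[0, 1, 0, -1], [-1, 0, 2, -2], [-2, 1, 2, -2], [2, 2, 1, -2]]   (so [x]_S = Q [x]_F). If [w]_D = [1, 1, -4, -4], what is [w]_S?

[5, 56, 58, 7]

Apply P to get F-coordinates [-8, -6, 13, -11], then Q to get S-coordinates.
The result is [w]_S = [5, 56, 58, 7].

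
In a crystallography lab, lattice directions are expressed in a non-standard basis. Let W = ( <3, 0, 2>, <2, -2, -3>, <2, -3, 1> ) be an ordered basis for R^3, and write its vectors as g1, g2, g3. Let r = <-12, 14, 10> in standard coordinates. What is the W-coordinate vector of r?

<0, -4, -2>

We seek scalars with c_1 g1 + ... + c_3 g3 = r; equivalently solve M c = r where the columns of M are g1, ..., g3.
Row-reducing the augmented matrix [M | r] gives c = (0, -4, -2).
Check: 0·g1 - 4g2 - 2g3 = <-12, 14, 10>.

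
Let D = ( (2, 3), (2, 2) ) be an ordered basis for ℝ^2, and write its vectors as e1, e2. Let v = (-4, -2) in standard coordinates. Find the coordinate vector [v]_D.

(2, -4)

Write v = c_1 e1 + c_2 e2 and solve for the c_i.
System: 2c_1 + 2c_2 = -4, 3c_1 + 2c_2 = -2; solving gives c_1 = 2, c_2 = -4.
Check: 2e1 - 4e2 = (-4, -2).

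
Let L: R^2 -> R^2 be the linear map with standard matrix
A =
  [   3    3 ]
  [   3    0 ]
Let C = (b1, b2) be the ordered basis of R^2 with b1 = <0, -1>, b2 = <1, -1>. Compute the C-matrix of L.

[[3, -3], [-3, 0]]

With P the matrix whose columns are b1, b2, [L]_C = P^(-1) A P.
Column by column: L(b1) = A b1 = <-3, 0>; its C-coordinates <3, -3> give column 1.
Continuing for each basis vector yields [L]_C = [[3, -3], [-3, 0]].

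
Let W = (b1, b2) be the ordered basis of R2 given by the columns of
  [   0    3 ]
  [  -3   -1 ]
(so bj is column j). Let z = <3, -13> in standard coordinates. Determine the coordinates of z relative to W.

We seek scalars with c_1 b1 + c_2 b2 = z; equivalently solve M c = z where the columns of M are b1, b2.
System: 0c_1 + 3c_2 = 3, -3c_1 - c_2 = -13; solving gives c_1 = 4, c_2 = 1.
Check: 4b1 + b2 = <3, -13>.

<4, 1>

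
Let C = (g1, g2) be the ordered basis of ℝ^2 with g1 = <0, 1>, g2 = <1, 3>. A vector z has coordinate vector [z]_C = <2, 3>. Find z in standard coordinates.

The coordinates say z = 2g1 + 3g2; adding the scaled basis vectors gives <3, 11>.

<3, 11>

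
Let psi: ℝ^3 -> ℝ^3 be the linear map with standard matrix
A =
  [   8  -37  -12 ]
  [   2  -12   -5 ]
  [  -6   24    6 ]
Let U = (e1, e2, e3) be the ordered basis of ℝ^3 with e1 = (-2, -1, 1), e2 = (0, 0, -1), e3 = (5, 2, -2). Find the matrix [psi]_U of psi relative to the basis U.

With P the matrix whose columns are e1, ..., e3, [psi]_U = P^(-1) A P.
Column by column: psi(e1) = A e1 = (9, 3, -6); its U-coordinates (3, 3, 3) give column 1.
Continuing for each basis vector yields [psi]_U = [[3, -1, 0], [3, 1, -2], [3, 2, -2]].

[[3, -1, 0], [3, 1, -2], [3, 2, -2]]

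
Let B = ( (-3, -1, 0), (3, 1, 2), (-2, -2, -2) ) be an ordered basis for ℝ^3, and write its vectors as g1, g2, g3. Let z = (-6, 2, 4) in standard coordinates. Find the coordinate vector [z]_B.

(3, -1, -3)

We seek scalars with c_1 g1 + ... + c_3 g3 = z; equivalently solve M c = z where the columns of M are g1, ..., g3.
Solving this 3x3 system gives c = (3, -1, -3).
Check: 3g1 - g2 - 3g3 = (-6, 2, 4).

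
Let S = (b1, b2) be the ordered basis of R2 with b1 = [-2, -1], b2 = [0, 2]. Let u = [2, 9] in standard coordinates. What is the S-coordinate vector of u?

Write u = c_1 b1 + c_2 b2 and solve for the c_i.
System: -2c_1 + 0c_2 = 2, -c_1 + 2c_2 = 9; solving gives c_1 = -1, c_2 = 4.
Check: -b1 + 4b2 = [2, 9].

[-1, 4]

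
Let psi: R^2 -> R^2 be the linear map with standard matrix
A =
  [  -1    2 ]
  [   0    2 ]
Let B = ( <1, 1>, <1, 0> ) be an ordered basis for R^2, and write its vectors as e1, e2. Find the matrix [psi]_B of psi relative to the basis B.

[[2, 0], [-1, -1]]

With P the matrix whose columns are e1, e2, [psi]_B = P^(-1) A P.
Column by column: psi(e1) = A e1 = <1, 2>; its B-coordinates <2, -1> give column 1.
Continuing for each basis vector yields [psi]_B = [[2, 0], [-1, -1]].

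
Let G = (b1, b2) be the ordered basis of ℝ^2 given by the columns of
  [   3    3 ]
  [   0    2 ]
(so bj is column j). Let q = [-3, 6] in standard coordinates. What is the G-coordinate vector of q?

Write q = c_1 b1 + c_2 b2 and solve for the c_i.
System: 3c_1 + 3c_2 = -3, 0c_1 + 2c_2 = 6; solving gives c_1 = -4, c_2 = 3.
Check: -4b1 + 3b2 = [-3, 6].

[-4, 3]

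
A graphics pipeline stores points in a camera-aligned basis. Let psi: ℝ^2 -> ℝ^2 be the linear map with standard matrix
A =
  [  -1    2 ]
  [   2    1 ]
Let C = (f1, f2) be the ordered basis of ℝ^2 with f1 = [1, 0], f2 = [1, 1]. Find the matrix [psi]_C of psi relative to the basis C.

With P the matrix whose columns are f1, f2, [psi]_C = P^(-1) A P.
Column by column: psi(f1) = A f1 = [-1, 2]; its C-coordinates [-3, 2] give column 1.
Continuing for each basis vector yields [psi]_C = [[-3, -2], [2, 3]].

[[-3, -2], [2, 3]]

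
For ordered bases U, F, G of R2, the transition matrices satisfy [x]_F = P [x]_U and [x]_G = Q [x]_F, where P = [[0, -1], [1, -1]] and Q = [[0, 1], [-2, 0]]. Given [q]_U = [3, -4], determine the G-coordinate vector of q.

[7, -8]

Apply P to get F-coordinates [4, 7], then Q to get G-coordinates.
The result is [q]_G = [7, -8].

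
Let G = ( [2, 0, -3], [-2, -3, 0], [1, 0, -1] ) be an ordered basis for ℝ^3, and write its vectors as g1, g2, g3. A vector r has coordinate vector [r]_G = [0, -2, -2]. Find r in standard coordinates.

[2, 6, 2]

The coordinates say r = 0·g1 - 2g2 - 2g3; adding the scaled basis vectors gives [2, 6, 2].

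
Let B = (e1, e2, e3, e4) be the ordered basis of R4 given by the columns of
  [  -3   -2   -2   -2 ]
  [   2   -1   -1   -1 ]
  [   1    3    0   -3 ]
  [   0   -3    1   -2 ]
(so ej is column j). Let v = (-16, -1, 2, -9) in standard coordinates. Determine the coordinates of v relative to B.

[v]_B is the unique c with M c = v, where M has columns e1, ..., e4.
Gaussian elimination on [M | v] yields c = (2, 2, 1, 2).
Check: 2e1 + 2e2 + e3 + 2e4 = (-16, -1, 2, -9).

(2, 2, 1, 2)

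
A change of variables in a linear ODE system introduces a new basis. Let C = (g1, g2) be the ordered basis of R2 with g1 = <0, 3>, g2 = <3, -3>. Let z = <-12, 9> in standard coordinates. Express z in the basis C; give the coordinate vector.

<-1, -4>

We seek scalars with c_1 g1 + c_2 g2 = z; equivalently solve M c = z where the columns of M are g1, g2.
System: 0c_1 + 3c_2 = -12, 3c_1 - 3c_2 = 9; solving gives c_1 = -1, c_2 = -4.
Check: -g1 - 4g2 = <-12, 9>.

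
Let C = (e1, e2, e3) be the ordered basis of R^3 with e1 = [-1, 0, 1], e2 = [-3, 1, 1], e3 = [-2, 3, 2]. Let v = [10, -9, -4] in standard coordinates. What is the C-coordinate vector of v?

Write v = c_1 e1 + ... + c_3 e3 and solve for the c_i.
Solving this 3x3 system gives c = (3, -3, -2).
Check: 3e1 - 3e2 - 2e3 = [10, -9, -4].

[3, -3, -2]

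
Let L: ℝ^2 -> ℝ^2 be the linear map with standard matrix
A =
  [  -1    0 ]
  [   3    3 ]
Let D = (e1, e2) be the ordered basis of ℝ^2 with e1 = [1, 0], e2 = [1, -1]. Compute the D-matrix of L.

The j-th column of [L]_D is [L(ej)]_D.
L(e1) = A e1 = [-1, 3] = 2e1 - 3e2, so column 1 is [2, -3].
Repeating for e2 and assembling the columns gives [[2, -1], [-3, 0]].

[[2, -1], [-3, 0]]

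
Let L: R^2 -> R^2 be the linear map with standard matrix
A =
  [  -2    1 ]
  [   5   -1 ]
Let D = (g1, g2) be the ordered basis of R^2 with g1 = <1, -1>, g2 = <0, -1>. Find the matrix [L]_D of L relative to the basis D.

[[-3, -1], [-3, 0]]

Let P have columns g1, g2. Then [L]_D = P^(-1) A P.
Here det P = -1, so P^(-1) is integer; computing A P first and then P^(-1)(A P) gives [[-3, -1], [-3, 0]].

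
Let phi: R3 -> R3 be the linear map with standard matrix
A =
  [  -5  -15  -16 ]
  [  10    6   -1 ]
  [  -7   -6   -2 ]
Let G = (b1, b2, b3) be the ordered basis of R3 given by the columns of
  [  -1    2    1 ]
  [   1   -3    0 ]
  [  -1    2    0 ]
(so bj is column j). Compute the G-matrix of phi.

The j-th column of [phi]_G is [phi(bj)]_G.
phi(b1) = A b1 = [6, -3, 3] = -3b1 + 0·b2 + 3b3, so column 1 is [-3, 0, 3].
Repeating for b2, b3 and assembling the columns gives [[-3, 0, 1], [0, 0, -3], [3, 3, 2]].

[[-3, 0, 1], [0, 0, -3], [3, 3, 2]]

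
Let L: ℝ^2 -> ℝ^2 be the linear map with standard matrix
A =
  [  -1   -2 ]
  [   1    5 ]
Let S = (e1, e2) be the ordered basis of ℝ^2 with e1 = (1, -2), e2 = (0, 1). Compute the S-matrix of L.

With P the matrix whose columns are e1, e2, [L]_S = P^(-1) A P.
Column by column: L(e1) = A e1 = (3, -9); its S-coordinates (3, -3) give column 1.
Continuing for each basis vector yields [L]_S = [[3, -2], [-3, 1]].

[[3, -2], [-3, 1]]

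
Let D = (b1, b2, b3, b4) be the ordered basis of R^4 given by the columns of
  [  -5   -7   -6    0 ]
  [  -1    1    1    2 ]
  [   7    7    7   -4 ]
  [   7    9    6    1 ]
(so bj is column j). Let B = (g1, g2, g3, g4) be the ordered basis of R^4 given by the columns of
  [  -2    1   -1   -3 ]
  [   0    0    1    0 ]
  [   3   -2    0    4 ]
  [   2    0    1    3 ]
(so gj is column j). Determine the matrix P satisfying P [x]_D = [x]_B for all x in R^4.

[[1, 1, 1, -2], [2, 2, 0, 1], [-1, 1, 1, 2], [2, 2, 1, 1]]

Take x = bj: its D-coordinates are the j-th standard unit vector, so P e_j — column j of P — equals [bj]_B.
b1 = g1 + 2g2 - g3 + 2g4, giving column 1 = [1, 2, -1, 2]; repeating for each j gives P = [[1, 1, 1, -2], [2, 2, 0, 1], [-1, 1, 1, 2], [2, 2, 1, 1]].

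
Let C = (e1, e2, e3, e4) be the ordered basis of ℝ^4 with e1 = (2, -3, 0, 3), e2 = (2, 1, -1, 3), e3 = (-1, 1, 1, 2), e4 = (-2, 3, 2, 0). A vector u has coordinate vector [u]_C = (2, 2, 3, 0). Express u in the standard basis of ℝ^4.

(5, -1, 1, 18)

The coordinates say u = 2e1 + 2e2 + 3e3 + 0·e4; adding the scaled basis vectors gives (5, -1, 1, 18).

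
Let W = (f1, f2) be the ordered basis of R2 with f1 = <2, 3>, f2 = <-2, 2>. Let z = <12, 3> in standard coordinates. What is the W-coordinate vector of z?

Write z = c_1 f1 + c_2 f2 and solve for the c_i.
System: 2c_1 - 2c_2 = 12, 3c_1 + 2c_2 = 3; solving gives c_1 = 3, c_2 = -3.
Check: 3f1 - 3f2 = <12, 3>.

<3, -3>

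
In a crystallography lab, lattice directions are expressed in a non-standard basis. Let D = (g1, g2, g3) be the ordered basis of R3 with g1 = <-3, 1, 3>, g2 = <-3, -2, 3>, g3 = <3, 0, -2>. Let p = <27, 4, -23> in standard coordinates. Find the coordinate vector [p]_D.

<-2, -3, 4>

Write p = c_1 g1 + ... + c_3 g3 and solve for the c_i.
Solving this 3x3 system gives c = (-2, -3, 4).
Check: -2g1 - 3g2 + 4g3 = <27, 4, -23>.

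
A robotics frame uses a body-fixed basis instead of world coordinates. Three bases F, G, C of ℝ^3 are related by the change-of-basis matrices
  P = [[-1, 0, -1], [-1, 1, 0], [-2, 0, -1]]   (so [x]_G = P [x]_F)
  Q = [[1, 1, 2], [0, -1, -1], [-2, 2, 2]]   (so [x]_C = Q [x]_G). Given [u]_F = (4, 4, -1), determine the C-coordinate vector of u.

First [u]_G = P [u]_F = (-3, 0, -7).
Then [u]_C = Q [u]_G = (-17, 7, -8).

(-17, 7, -8)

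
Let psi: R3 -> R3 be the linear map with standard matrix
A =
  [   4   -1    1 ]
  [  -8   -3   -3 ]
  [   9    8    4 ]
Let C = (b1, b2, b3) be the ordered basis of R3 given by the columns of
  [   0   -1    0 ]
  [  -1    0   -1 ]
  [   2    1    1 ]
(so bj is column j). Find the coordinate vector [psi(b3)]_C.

[-2, -2, 2]

Compute psi(b3) = A b3 = [2, 0, -4] in standard coordinates.
Then write this in C-coordinates: solve for y in y_1 b1 + ... + y_3 b3 = [2, 0, -4].
This gives y = [-2, -2, 2], which is column 3 of [psi]_C.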